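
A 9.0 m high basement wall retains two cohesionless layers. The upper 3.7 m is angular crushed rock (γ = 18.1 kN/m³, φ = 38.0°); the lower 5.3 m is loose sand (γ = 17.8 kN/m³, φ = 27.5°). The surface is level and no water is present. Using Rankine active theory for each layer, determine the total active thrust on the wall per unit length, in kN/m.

K_a1 = tan²(45°−38.0°/2) = 0.2379; K_a2 = tan²(45°−27.5°/2) = 0.3682.
Layer 1: σ at base = K_a1 γ₁ h₁ = 15.93 kPa; P₁ = ½×15.93×3.7 = 29.47.
Layer 2: σ_v at top = γ₁h₁ = 66.97; σ_h top = K_a2×66.97 = 24.66; σ_h base = K_a2×(66.97+17.8×5.3) = 59.40.
P₂ = ½(24.66+59.40)×5.3 = 222.8. Total P_a = 29.47+222.8 = 252.2 kN/m.

252 kN/m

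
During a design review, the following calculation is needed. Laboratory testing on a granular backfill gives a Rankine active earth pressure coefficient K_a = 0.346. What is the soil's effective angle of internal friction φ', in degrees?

K_a = tan²(45° − φ/2) ⇒ 45° − φ/2 = arctan(√0.346) = 30.46°.
φ = 2(45° − 30.46°) = 29.07°.

29.1°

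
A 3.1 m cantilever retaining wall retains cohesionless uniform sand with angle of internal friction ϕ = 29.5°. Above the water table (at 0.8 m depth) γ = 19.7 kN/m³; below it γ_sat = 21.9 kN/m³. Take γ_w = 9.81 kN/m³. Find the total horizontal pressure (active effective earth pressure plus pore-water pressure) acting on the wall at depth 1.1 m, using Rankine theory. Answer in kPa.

K_a = (1 − sin φ)/(1 + sin φ) = 0.3401.
γ' = 21.9 − 9.81 = 12.09 kN/m³.
Effective vertical stress at 1.1 m: σ'_v = 19.7×0.8 + 12.09×0.300 = 19.39 kPa.
σ'_h = K_a σ'_v = 0.3401 × 19.39 = 6.594 kPa; u = γ_w × 0.300 = 2.943 kPa.
Total σ_h = 6.594 + 2.943 = 9.537 kPa.

9.54 kPa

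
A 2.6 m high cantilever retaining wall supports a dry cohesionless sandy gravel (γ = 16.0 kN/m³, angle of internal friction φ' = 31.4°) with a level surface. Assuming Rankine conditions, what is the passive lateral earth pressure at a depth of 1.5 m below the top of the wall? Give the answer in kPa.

76.2 kPa

K_p = (1 + sin φ)/(1 − sin φ) = 3.175.
σ_h = K_p γ z = 3.175 × 16.0 × 1.5 = 76.21 kPa.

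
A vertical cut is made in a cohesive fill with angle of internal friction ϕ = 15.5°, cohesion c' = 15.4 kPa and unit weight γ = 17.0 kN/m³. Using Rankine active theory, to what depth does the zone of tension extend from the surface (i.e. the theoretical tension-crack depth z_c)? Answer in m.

K_a = tan²(45° − 15.5°/2) = 0.5782; √K_a = 0.7604.
The active pressure is zero where K_a γ z = 2c√K_a, so z_c = 2c/(γ√K_a) = 2×15.4/(17.0×0.7604) = 2.383 m.

2.38 m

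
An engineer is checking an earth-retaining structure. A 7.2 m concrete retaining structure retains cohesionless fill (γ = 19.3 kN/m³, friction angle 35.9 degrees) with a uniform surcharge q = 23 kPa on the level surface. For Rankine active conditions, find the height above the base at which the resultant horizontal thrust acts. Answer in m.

K_a = 0.2607.
Triangular part P₁ = ½K_aγH² = 130.4 at H/3 = 2.400 m; rectangular part P₂ = K_a q H = 43.18 at H/2 = 3.600 m.
ȳ = (P₁·2.400 + P₂·3.600)/(P₁+P₂) = 2.698 m.

2.70 m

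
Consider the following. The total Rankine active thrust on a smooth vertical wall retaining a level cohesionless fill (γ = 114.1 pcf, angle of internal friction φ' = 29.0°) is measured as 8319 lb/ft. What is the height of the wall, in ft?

K_a = 0.3470. P_a = ½ K_a γ H² ⇒ H = √(2P_a/(K_a γ)).
H = √(2×8319/(0.3470×114.1)) = 20.50 ft.

20.5 ft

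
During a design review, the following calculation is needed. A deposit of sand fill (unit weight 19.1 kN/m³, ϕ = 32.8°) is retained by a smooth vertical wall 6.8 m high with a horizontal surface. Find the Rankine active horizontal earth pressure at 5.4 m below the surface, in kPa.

K_a = (1 − sin φ)/(1 + sin φ) = 0.2973.
σ_h = K_a γ z = 0.2973 × 19.1 × 5.4 = 30.66 kPa.

30.7 kPa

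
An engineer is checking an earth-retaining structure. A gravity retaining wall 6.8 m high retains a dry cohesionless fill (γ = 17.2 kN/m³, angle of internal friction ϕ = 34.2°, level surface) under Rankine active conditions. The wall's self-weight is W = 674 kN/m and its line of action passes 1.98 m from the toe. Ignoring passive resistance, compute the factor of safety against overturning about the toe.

5.28

K_a = tan²(45° − 34.2°/2) = 0.2803.
P_a = ½K_aγH² = 0.5×0.2803×17.2×6.8² = 111.5 kN/m, acting at H/3 = 2.267 m above the base.
Overturning moment M_o = P_a × H/3 = 111.5 × 2.267 = 252.7.
Resisting moment M_r = W × 1.98 = 674 × 1.98 = 1335.
FS_overturning = M_r/M_o = 1335/252.7 = 5.281.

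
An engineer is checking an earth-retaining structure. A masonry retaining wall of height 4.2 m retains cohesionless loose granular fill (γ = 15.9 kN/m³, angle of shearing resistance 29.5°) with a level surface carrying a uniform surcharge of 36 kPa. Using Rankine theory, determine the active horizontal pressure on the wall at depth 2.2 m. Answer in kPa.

K_a = (1 − sin φ)/(1 + sin φ) = 0.3401.
σ_v = γz + q = 15.9 × 2.2 + 36 = 70.98 kPa.
σ_h = K_a σ_v = 0.3401 × 70.98 = 24.14 kPa.

24.1 kPa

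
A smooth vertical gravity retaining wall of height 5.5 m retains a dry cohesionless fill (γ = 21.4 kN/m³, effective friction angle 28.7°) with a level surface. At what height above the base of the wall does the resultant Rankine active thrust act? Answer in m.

1.83 m

K_a = 0.3511.
The pressure distribution is triangular, so the resultant acts at H/3 above the base = 5.5/3 = 1.833 m.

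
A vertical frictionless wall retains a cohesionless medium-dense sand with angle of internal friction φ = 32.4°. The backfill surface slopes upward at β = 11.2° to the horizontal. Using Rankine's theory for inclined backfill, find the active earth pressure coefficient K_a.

0.319

K_a = cos β · (cos β − √(cos²β − cos²φ)) / (cos β + √(cos²β − cos²φ)).
cos β = 0.9810, cos φ = 0.8443, √(cos²β − cos²φ) = 0.4994.
K_a = 0.9810 × (0.9810 − 0.4994)/(0.9810 + 0.4994) = 0.3191.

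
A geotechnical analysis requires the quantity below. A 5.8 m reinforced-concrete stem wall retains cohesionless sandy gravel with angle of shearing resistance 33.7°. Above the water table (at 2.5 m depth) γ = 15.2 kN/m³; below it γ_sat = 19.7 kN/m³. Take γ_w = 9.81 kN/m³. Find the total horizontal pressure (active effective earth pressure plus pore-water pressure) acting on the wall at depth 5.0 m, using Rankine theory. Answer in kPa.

K_a = (1 − sin φ)/(1 + sin φ) = 0.2863.
γ' = 19.7 − 9.81 = 9.890 kN/m³.
Effective vertical stress at 5.0 m: σ'_v = 15.2×2.5 + 9.890×2.50 = 62.72 kPa.
σ'_h = K_a σ'_v = 0.2863 × 62.72 = 17.96 kPa; u = γ_w × 2.50 = 24.53 kPa.
Total σ_h = 17.96 + 24.53 = 42.48 kPa.

42.5 kPa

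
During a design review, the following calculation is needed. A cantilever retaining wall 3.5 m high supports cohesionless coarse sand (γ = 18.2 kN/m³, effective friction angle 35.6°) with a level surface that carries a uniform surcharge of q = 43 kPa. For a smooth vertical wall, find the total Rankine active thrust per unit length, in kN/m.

K_a = tan²(45° − φ/2) = 0.2641.
Soil triangle: ½ K_a γ H² = 0.5×0.2641×18.2×3.5² = 29.44 kN/m.
Surcharge rectangle: K_a q H = 0.2641×43×3.5 = 39.75 kN/m.
Total = 29.44 + 39.75 = 69.19 kN/m.

69.2 kN/m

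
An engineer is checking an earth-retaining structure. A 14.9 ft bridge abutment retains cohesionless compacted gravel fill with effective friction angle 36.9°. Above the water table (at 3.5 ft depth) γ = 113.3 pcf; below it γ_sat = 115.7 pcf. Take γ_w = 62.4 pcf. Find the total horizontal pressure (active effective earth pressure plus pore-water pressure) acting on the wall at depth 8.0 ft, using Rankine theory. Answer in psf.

K_a = (1 − sin φ)/(1 + sin φ) = 0.2497.
γ' = 115.7 − 62.4 = 53.30 pcf.
Effective vertical stress at 8.0 ft: σ'_v = 113.3×3.5 + 53.30×4.50 = 636.4 psf.
σ'_h = K_a σ'_v = 0.2497 × 636.4 = 158.9 psf; u = γ_w × 4.50 = 280.8 psf.
Total σ_h = 158.9 + 280.8 = 439.7 psf.

440 psf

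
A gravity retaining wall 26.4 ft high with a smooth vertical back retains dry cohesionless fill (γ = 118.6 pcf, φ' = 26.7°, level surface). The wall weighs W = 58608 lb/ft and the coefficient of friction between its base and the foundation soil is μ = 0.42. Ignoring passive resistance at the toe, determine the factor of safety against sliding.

1.57

K_a = tan²(45° − 26.7°/2) = 0.3800.
P_a = ½K_aγH² = 0.5×0.3800×118.6×26.4² = 15700 lb/ft, acting at H/3 = 8.800 ft above the base.
FS_sliding = μW / P_a = 0.42×58608 / 15700 = 1.567.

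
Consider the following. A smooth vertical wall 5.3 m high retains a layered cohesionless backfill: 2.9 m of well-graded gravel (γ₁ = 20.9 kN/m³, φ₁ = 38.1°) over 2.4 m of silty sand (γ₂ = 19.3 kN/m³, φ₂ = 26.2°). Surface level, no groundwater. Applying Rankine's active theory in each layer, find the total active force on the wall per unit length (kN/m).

K_a1 = tan²(45°−38.1°/2) = 0.2368; K_a2 = tan²(45°−26.2°/2) = 0.3874.
Layer 1: σ at base = K_a1 γ₁ h₁ = 14.35 kPa; P₁ = ½×14.35×2.9 = 20.81.
Layer 2: σ_v at top = γ₁h₁ = 60.61; σ_h top = K_a2×60.61 = 23.48; σ_h base = K_a2×(60.61+19.3×2.4) = 41.43.
P₂ = ½(23.48+41.43)×2.4 = 77.89. Total P_a = 20.81+77.89 = 98.71 kN/m.

98.7 kN/m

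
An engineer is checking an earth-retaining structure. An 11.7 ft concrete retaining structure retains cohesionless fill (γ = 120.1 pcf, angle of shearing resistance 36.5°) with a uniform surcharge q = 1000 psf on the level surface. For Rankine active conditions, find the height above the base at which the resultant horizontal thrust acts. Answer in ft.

5.05 ft

K_a = 0.2541.
Triangular part P₁ = ½K_aγH² = 2088 at H/3 = 3.900 ft; rectangular part P₂ = K_a q H = 2972 at H/2 = 5.850 ft.
ȳ = (P₁·3.900 + P₂·5.850)/(P₁+P₂) = 5.045 ft.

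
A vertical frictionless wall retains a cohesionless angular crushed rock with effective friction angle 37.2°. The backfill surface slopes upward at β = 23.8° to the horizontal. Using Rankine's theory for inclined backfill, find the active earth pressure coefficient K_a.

K_a = cos β · (cos β − √(cos²β − cos²φ)) / (cos β + √(cos²β − cos²φ)).
cos β = 0.9150, cos φ = 0.7965, √(cos²β − cos²φ) = 0.4502.
K_a = 0.9150 × (0.9150 − 0.4502)/(0.9150 + 0.4502) = 0.3115.

0.311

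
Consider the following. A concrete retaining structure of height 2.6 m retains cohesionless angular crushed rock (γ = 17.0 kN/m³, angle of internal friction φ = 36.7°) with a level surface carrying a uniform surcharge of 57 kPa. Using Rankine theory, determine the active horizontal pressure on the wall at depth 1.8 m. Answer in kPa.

22.1 kPa

K_a = (1 − sin φ)/(1 + sin φ) = 0.2519.
σ_v = γz + q = 17.0 × 1.8 + 57 = 87.60 kPa.
σ_h = K_a σ_v = 0.2519 × 87.60 = 22.06 kPa.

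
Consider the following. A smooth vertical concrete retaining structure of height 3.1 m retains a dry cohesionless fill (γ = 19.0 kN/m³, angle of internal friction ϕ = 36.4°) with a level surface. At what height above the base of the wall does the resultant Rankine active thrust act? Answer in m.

K_a = 0.2552.
The pressure distribution is triangular, so the resultant acts at H/3 above the base = 3.1/3 = 1.033 m.

1.03 m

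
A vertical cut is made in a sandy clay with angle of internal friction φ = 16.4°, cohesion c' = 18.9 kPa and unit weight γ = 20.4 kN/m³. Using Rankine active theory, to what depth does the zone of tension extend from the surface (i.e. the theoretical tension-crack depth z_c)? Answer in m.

K_a = tan²(45° − 16.4°/2) = 0.5596; √K_a = 0.7481.
The active pressure is zero where K_a γ z = 2c√K_a, so z_c = 2c/(γ√K_a) = 2×18.9/(20.4×0.7481) = 2.477 m.

2.48 m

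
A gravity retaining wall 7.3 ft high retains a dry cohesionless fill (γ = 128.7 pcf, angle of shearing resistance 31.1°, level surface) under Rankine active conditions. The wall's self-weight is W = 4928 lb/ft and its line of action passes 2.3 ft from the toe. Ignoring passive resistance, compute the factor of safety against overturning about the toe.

4.26

K_a = tan²(45° − 31.1°/2) = 0.3188.
P_a = ½K_aγH² = 0.5×0.3188×128.7×7.3² = 1093 lb/ft, acting at H/3 = 2.433 ft above the base.
Overturning moment M_o = P_a × H/3 = 1093 × 2.433 = 2660.
Resisting moment M_r = W × 2.3 = 4928 × 2.3 = 11330.
FS_overturning = M_r/M_o = 11330/2660 = 4.261.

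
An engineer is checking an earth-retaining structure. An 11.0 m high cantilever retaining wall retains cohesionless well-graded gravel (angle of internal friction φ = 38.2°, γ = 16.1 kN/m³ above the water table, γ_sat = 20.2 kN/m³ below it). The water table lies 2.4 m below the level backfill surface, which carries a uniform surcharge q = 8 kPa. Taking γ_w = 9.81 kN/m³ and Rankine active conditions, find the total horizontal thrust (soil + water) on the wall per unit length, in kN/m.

K_a = tan²(45° − φ/2) = 0.2358.
γ' = 20.2 − 9.81 = 10.39 kN/m³. h₂ = H − d_w = 8.6 m.
σ'_h: at surface K_a·q = 1.886; at WT K_a(q+γd_w) = 11.00; at base K_a(q+γd_w+γ'h₂) = 32.06 kPa.
P₁ = ½(1.886+11.00)×2.4 = 15.46; P₂ = ½(11.00+32.06)×8.6 = 185.2; P_w = ½γ_w h₂² = 362.8.
Total = 15.46+185.2+362.8 = 563.4 kN/m.

563 kN/m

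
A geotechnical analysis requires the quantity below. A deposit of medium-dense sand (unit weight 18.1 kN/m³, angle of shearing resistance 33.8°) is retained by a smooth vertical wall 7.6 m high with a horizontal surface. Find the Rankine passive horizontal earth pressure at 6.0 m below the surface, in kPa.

K_p = (1 + sin φ)/(1 − sin φ) = 3.508.
σ_h = K_p γ z = 3.508 × 18.1 × 6.0 = 380.9 kPa.

381 kPa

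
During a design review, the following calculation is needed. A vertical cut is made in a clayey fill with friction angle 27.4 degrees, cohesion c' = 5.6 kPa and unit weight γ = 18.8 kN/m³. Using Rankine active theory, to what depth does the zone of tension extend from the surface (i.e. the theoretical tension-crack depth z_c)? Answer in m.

K_a = tan²(45° − 27.4°/2) = 0.3697; √K_a = 0.6080.
The active pressure is zero where K_a γ z = 2c√K_a, so z_c = 2c/(γ√K_a) = 2×5.6/(18.8×0.6080) = 0.9798 m.

0.980 m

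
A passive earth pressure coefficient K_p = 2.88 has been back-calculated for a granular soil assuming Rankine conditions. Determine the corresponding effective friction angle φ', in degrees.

K_p = (1+sin φ)/(1−sin φ) ⇒ sin φ = (K_p − 1)/(K_p + 1) = 0.4845.
φ = arcsin(0.4845) = 28.98°.

29.0°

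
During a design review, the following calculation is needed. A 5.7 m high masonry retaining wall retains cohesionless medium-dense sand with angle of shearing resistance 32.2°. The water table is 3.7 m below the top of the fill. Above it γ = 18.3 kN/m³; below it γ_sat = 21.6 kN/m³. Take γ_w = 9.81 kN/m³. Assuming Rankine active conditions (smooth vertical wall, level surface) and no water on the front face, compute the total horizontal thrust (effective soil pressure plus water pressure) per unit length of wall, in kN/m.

K_a = tan²(45° − φ/2) = 0.3047.
γ' = 21.6 − 9.81 = 11.79 kN/m³. Depth below WT = 2.0 m.
σ'_h at WT = K_a γ d_w = 20.63 kPa; at base = 20.63 + K_a γ' × 2.0 = 27.82 kPa.
P₁ (0–3.7 m) = ½×20.63×3.7 = 38.17. P₂ (3.7–5.7 m) = ½(20.63+27.82)×2.0 = 48.45.
P_w = ½ γ_w h₂² = 0.5×9.81×2.0² = 19.62. Total = 38.17+48.45+19.62 = 106.2 kN/m.

106 kN/m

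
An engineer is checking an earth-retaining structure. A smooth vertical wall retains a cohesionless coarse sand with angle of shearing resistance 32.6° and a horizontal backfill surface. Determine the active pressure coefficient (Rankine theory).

K_a = (1 − sin φ)/(1 + sin φ) = (1 − sin 32.6°)/(1 + sin 32.6°) = 0.2997.

0.300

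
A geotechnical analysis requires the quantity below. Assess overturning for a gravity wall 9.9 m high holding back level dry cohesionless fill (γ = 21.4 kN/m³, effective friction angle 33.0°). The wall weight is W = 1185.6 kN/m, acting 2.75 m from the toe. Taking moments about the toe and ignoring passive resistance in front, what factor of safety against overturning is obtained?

3.20

K_a = tan²(45° − 33.0°/2) = 0.2948.
P_a = ½K_aγH² = 0.5×0.2948×21.4×9.9² = 309.2 kN/m, acting at H/3 = 3.300 m above the base.
Overturning moment M_o = P_a × H/3 = 309.2 × 3.300 = 1020.
Resisting moment M_r = W × 2.75 = 1185.6 × 2.75 = 3260.
FS_overturning = M_r/M_o = 3260/1020 = 3.196.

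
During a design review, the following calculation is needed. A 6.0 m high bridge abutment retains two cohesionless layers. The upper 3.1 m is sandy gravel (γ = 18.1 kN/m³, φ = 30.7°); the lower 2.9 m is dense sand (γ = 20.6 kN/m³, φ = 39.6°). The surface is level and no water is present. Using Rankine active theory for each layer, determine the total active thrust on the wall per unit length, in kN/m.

83.4 kN/m

K_a1 = tan²(45°−30.7°/2) = 0.3240; K_a2 = tan²(45°−39.6°/2) = 0.2214.
Layer 1: σ at base = K_a1 γ₁ h₁ = 18.18 kPa; P₁ = ½×18.18×3.1 = 28.18.
Layer 2: σ_v at top = γ₁h₁ = 56.11; σ_h top = K_a2×56.11 = 12.42; σ_h base = K_a2×(56.11+20.6×2.9) = 25.65.
P₂ = ½(12.42+25.65)×2.9 = 55.21. Total P_a = 28.18+55.21 = 83.39 kN/m.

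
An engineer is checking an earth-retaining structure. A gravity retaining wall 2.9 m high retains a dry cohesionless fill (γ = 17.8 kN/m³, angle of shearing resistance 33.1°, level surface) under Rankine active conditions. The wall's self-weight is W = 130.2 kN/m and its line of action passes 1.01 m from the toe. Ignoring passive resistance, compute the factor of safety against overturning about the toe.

K_a = tan²(45° − 33.1°/2) = 0.2936.
P_a = ½K_aγH² = 0.5×0.2936×17.8×2.9² = 21.97 kN/m, acting at H/3 = 0.9667 m above the base.
Overturning moment M_o = P_a × H/3 = 21.97 × 0.9667 = 21.24.
Resisting moment M_r = W × 1.01 = 130.2 × 1.01 = 131.5.
FS_overturning = M_r/M_o = 131.5/21.24 = 6.191.

6.19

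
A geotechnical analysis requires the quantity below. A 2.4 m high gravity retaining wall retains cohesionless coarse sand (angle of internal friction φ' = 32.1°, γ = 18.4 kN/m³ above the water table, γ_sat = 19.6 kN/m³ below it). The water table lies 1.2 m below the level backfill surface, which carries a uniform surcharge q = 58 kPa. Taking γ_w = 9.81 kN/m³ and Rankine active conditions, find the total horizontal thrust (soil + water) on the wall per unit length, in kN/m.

K_a = tan²(45° − φ/2) = 0.3060.
γ' = 19.6 − 9.81 = 9.790 kN/m³. h₂ = H − d_w = 1.2 m.
σ'_h: at surface K_a·q = 17.75; at WT K_a(q+γd_w) = 24.50; at base K_a(q+γd_w+γ'h₂) = 28.10 kPa.
P₁ = ½(17.75+24.50)×1.2 = 25.35; P₂ = ½(24.50+28.10)×1.2 = 31.56; P_w = ½γ_w h₂² = 7.063.
Total = 25.35+31.56+7.063 = 63.98 kN/m.

64.0 kN/m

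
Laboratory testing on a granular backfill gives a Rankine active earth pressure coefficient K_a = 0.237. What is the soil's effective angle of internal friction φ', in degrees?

38.1°

K_a = tan²(45° − φ/2) ⇒ 45° − φ/2 = arctan(√0.237) = 25.96°.
φ = 2(45° − 25.96°) = 38.08°.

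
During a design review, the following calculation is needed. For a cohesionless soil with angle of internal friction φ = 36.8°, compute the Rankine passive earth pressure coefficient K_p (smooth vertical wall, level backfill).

3.99

K_p = (1 + sin φ)/(1 − sin φ) = tan²(45° + 36.8°/2) = 3.988.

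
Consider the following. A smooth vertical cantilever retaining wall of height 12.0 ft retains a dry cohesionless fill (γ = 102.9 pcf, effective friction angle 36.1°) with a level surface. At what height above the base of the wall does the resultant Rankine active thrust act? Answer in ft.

4.00 ft

K_a = 0.2585.
The pressure distribution is triangular, so the resultant acts at H/3 above the base = 12.0/3 = 4.000 ft.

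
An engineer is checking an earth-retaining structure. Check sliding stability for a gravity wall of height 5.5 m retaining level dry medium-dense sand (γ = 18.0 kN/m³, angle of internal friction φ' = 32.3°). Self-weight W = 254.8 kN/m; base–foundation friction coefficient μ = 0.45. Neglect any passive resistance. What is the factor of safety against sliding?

1.39

K_a = tan²(45° − 32.3°/2) = 0.3035.
P_a = ½K_aγH² = 0.5×0.3035×18.0×5.5² = 82.62 kN/m, acting at H/3 = 1.833 m above the base.
FS_sliding = μW / P_a = 0.45×254.8 / 82.62 = 1.388.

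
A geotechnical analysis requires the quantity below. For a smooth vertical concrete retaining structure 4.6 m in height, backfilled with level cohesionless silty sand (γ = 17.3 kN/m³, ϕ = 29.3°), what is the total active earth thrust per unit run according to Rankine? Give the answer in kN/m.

62.8 kN/m

K_a = tan²(45° − φ/2) = 0.3428.
P_a = ½ K_a γ H² = 0.5 × 0.3428 × 17.3 × 4.6² = 62.75 kN/m.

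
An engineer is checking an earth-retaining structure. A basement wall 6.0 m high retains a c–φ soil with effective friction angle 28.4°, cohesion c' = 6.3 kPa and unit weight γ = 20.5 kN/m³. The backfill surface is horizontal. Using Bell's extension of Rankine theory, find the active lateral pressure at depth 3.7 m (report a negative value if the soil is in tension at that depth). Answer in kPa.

K_a = (1 − sin φ)/(1 + sin φ) = 0.3554.
σ_a = K_a γ z − 2c√K_a = 0.3554×20.5×3.7 − 2×6.3×0.5961 = 19.44 kPa.

19.4 kPa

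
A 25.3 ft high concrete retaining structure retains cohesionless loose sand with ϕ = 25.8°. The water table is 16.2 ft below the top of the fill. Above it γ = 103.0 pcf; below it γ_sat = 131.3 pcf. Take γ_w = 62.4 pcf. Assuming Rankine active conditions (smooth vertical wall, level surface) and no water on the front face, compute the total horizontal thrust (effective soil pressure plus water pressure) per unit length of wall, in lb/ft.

K_a = tan²(45° − φ/2) = 0.3935.
γ' = 131.3 − 62.4 = 68.90 pcf. Depth below WT = 9.1 ft.
σ'_h at WT = K_a γ d_w = 656.6 psf; at base = 656.6 + K_a γ' × 9.1 = 903.3 psf.
P₁ (0–16.2 ft) = ½×656.6×16.2 = 5318. P₂ (16.2–25.3 ft) = ½(656.6+903.3)×9.1 = 7098.
P_w = ½ γ_w h₂² = 0.5×62.4×9.1² = 2584. Total = 5318+7098+2584 = 15000 lb/ft.

15000 lb/ft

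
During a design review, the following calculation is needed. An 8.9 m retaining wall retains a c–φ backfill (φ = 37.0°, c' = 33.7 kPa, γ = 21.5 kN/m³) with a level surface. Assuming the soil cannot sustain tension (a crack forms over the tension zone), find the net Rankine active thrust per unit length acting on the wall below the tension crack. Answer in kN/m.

K_a = 0.2486; √K_a = 0.4986.
Tension-crack depth z_c = 2c/(γ√K_a) = 2×33.7/(21.5×0.4986) = 6.288 m.
σ_a at base = K_a γ H − 2c√K_a = 0.2486×21.5×8.9 − 2×33.7×0.4986 = 13.96 kPa.
P_a = ½ × 13.96 × (H − z_c) = 0.5×13.96×2.612 = 18.24 kN/m.

18.2 kN/m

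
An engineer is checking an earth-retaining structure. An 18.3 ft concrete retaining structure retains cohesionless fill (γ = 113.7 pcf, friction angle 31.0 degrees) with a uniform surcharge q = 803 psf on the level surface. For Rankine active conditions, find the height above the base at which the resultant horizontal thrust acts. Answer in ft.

7.43 ft

K_a = 0.3201.
Triangular part P₁ = ½K_aγH² = 6094 at H/3 = 6.100 ft; rectangular part P₂ = K_a q H = 4704 at H/2 = 9.150 ft.
ȳ = (P₁·6.100 + P₂·9.150)/(P₁+P₂) = 7.429 ft.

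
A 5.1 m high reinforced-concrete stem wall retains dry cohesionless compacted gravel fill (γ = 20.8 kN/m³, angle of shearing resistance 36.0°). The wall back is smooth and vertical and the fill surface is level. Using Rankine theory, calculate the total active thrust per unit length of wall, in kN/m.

K_a = tan²(45° − φ/2) = 0.2596.
P_a = ½ K_a γ H² = 0.5 × 0.2596 × 20.8 × 5.1² = 70.23 kN/m.

70.2 kN/m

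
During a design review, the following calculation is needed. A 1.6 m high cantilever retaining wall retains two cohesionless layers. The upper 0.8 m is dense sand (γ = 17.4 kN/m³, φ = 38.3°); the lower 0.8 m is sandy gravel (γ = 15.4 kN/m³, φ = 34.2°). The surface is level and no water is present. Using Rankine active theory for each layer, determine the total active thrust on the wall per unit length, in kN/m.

5.81 kN/m

K_a1 = tan²(45°−38.3°/2) = 0.2347; K_a2 = tan²(45°−34.2°/2) = 0.2803.
Layer 1: σ at base = K_a1 γ₁ h₁ = 3.268 kPa; P₁ = ½×3.268×0.8 = 1.307.
Layer 2: σ_v at top = γ₁h₁ = 13.92; σ_h top = K_a2×13.92 = 3.902; σ_h base = K_a2×(13.92+15.4×0.8) = 7.356.
P₂ = ½(3.902+7.356)×0.8 = 4.503. Total P_a = 1.307+4.503 = 5.810 kN/m.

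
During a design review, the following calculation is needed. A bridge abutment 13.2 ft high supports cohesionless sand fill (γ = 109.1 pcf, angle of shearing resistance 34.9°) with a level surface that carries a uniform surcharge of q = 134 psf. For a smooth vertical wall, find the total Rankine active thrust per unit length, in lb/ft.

K_a = tan²(45° − φ/2) = 0.2721.
Soil triangle: ½ K_a γ H² = 0.5×0.2721×109.1×13.2² = 2587 lb/ft.
Surcharge rectangle: K_a q H = 0.2721×134×13.2 = 481.4 lb/ft.
Total = 2587 + 481.4 = 3068 lb/ft.

3070 lb/ft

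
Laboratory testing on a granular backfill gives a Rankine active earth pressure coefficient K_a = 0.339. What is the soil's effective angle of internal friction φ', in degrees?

29.6°

K_a = tan²(45° − φ/2) ⇒ 45° − φ/2 = arctan(√0.339) = 30.21°.
φ = 2(45° − 30.21°) = 29.58°.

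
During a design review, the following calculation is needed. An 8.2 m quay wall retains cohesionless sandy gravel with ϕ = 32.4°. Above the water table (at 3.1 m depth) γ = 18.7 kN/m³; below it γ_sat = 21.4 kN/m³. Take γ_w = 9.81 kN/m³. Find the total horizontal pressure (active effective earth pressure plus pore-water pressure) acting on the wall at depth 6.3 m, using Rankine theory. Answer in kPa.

60.1 kPa

K_a = (1 − sin φ)/(1 + sin φ) = 0.3022.
γ' = 21.4 − 9.81 = 11.59 kN/m³.
Effective vertical stress at 6.3 m: σ'_v = 18.7×3.1 + 11.59×3.20 = 95.06 kPa.
σ'_h = K_a σ'_v = 0.3022 × 95.06 = 28.73 kPa; u = γ_w × 3.20 = 31.39 kPa.
Total σ_h = 28.73 + 31.39 = 60.12 kPa.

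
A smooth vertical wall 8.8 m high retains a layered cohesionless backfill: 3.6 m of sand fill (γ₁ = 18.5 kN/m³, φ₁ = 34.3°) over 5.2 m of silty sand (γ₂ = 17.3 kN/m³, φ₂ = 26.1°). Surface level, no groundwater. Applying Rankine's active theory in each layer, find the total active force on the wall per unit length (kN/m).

K_a1 = tan²(45°−34.3°/2) = 0.2792; K_a2 = tan²(45°−26.1°/2) = 0.3889.
Layer 1: σ at base = K_a1 γ₁ h₁ = 18.59 kPa; P₁ = ½×18.59×3.6 = 33.47.
Layer 2: σ_v at top = γ₁h₁ = 66.60; σ_h top = K_a2×66.60 = 25.90; σ_h base = K_a2×(66.60+17.3×5.2) = 60.89.
P₂ = ½(25.90+60.89)×5.2 = 225.7. Total P_a = 33.47+225.7 = 259.1 kN/m.

259 kN/m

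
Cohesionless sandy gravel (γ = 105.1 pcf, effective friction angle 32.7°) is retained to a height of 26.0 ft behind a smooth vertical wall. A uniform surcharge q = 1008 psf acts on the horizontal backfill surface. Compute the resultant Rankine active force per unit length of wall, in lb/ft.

K_a = tan²(45° − φ/2) = 0.2985.
Soil triangle: ½ K_a γ H² = 0.5×0.2985×105.1×26.0² = 10600 lb/ft.
Surcharge rectangle: K_a q H = 0.2985×1008×26.0 = 7823 lb/ft.
Total = 10600 + 7823 = 18430 lb/ft.

18400 lb/ft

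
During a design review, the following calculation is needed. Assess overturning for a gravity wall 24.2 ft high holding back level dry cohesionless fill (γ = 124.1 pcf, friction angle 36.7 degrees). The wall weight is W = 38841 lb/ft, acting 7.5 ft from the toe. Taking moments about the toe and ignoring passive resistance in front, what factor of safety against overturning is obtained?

3.95

K_a = tan²(45° − 36.7°/2) = 0.2519.
P_a = ½K_aγH² = 0.5×0.2519×124.1×24.2² = 9152 lb/ft, acting at H/3 = 8.067 ft above the base.
Overturning moment M_o = P_a × H/3 = 9152 × 8.067 = 73830.
Resisting moment M_r = W × 7.5 = 38841 × 7.5 = 291300.
FS_overturning = M_r/M_o = 291300/73830 = 3.946.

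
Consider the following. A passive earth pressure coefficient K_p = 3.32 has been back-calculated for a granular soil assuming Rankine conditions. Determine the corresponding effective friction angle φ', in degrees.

K_p = (1+sin φ)/(1−sin φ) ⇒ sin φ = (K_p − 1)/(K_p + 1) = 0.5370.
φ = arcsin(0.5370) = 32.48°.

32.5°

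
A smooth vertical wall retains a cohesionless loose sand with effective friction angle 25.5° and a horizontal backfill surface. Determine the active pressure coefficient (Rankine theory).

0.398

K_a = tan²(45° − φ/2) = tan²(32.25°) = 0.3981.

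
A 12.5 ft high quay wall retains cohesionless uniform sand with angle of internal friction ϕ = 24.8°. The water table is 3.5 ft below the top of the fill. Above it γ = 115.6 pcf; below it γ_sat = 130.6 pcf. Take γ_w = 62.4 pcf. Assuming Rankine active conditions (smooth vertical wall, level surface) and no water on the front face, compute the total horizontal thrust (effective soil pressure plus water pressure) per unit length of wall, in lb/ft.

5440 lb/ft

K_a = tan²(45° − φ/2) = 0.4090.
γ' = 130.6 − 62.4 = 68.20 pcf. Depth below WT = 9.0 ft.
σ'_h at WT = K_a γ d_w = 165.5 psf; at base = 165.5 + K_a γ' × 9.0 = 416.5 psf.
P₁ (0–3.5 ft) = ½×165.5×3.5 = 289.6. P₂ (3.5–12.5 ft) = ½(165.5+416.5)×9.0 = 2619.
P_w = ½ γ_w h₂² = 0.5×62.4×9.0² = 2527. Total = 289.6+2619+2527 = 5436 lb/ft.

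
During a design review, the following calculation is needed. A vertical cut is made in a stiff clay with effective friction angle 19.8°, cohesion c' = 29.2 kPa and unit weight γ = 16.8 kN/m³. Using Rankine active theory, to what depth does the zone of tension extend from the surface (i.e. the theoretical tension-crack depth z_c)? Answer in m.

K_a = tan²(45° − 19.8°/2) = 0.4939; √K_a = 0.7028.
The active pressure is zero where K_a γ z = 2c√K_a, so z_c = 2c/(γ√K_a) = 2×29.2/(16.8×0.7028) = 4.946 m.

4.95 m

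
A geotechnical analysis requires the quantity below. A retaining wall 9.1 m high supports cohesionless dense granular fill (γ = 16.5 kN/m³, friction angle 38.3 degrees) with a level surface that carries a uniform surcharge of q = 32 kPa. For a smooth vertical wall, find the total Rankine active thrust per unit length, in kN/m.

229 kN/m

K_a = tan²(45° − φ/2) = 0.2347.
Soil triangle: ½ K_a γ H² = 0.5×0.2347×16.5×9.1² = 160.4 kN/m.
Surcharge rectangle: K_a q H = 0.2347×32×9.1 = 68.36 kN/m.
Total = 160.4 + 68.36 = 228.7 kN/m.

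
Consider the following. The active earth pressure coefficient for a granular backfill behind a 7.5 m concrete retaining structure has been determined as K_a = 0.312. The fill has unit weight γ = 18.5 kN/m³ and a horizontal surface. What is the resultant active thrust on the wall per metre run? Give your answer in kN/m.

162 kN/m

P = ½ K_a γ H² = 0.5 × 0.312 × 18.5 × 7.5² = 162.3 kN/m.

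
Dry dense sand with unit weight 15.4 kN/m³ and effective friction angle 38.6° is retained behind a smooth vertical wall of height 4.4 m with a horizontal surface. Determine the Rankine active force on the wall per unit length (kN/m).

K_a = tan²(45° − φ/2) = 0.2316.
P_a = ½ K_a γ H² = 0.5 × 0.2316 × 15.4 × 4.4² = 34.53 kN/m.

34.5 kN/m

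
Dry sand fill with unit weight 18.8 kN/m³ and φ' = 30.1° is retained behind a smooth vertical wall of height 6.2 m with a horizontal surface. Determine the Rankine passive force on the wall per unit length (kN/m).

1090 kN/m

K_p = tan²(45° + φ/2) = 3.012.
P_p = ½ K_p γ H² = 0.5 × 3.012 × 18.8 × 6.2² = 1088 kN/m.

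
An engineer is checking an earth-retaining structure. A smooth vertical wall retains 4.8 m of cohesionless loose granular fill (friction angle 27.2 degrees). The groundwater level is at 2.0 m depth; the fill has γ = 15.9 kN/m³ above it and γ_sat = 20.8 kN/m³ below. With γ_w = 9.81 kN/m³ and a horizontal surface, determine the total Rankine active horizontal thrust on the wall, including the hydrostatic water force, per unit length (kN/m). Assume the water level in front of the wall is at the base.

K_a = tan²(45° − φ/2) = 0.3726.
γ' = 20.8 − 9.81 = 10.99 kN/m³. Depth below WT = 2.8 m.
σ'_h at WT = K_a γ d_w = 11.85 kPa; at base = 11.85 + K_a γ' × 2.8 = 23.31 kPa.
P₁ (0–2.0 m) = ½×11.85×2.0 = 11.85. P₂ (2.0–4.8 m) = ½(11.85+23.31)×2.8 = 49.23.
P_w = ½ γ_w h₂² = 0.5×9.81×2.8² = 38.46. Total = 11.85+49.23+38.46 = 99.53 kN/m.

99.5 kN/m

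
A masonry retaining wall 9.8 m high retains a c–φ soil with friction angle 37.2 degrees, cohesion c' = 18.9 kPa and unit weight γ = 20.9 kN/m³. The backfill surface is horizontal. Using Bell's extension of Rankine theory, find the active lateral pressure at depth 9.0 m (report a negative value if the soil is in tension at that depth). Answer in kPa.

K_a = (1 − sin φ)/(1 + sin φ) = 0.2464.
σ_a = K_a γ z − 2c√K_a = 0.2464×20.9×9.0 − 2×18.9×0.4964 = 27.59 kPa.

27.6 kPa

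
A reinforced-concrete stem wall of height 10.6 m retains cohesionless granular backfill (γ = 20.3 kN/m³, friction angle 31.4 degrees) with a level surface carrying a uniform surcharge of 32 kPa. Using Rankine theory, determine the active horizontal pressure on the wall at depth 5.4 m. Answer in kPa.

44.6 kPa

K_a = (1 − sin φ)/(1 + sin φ) = 0.3149.
σ_v = γz + q = 20.3 × 5.4 + 32 = 141.6 kPa.
σ_h = K_a σ_v = 0.3149 × 141.6 = 44.60 kPa.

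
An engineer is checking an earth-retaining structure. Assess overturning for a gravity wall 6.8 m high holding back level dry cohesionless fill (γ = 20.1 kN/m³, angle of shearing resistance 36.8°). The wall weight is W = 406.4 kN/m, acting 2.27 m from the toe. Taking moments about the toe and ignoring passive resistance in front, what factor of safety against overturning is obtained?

K_a = tan²(45° − 36.8°/2) = 0.2508.
P_a = ½K_aγH² = 0.5×0.2508×20.1×6.8² = 116.5 kN/m, acting at H/3 = 2.267 m above the base.
Overturning moment M_o = P_a × H/3 = 116.5 × 2.267 = 264.1.
Resisting moment M_r = W × 2.27 = 406.4 × 2.27 = 922.5.
FS_overturning = M_r/M_o = 922.5/264.1 = 3.493.

3.49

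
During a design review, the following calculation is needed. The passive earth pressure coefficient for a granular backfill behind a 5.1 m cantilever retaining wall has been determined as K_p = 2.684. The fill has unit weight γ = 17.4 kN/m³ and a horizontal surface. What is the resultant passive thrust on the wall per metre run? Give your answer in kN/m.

607 kN/m

P = ½ K_p γ H² = 0.5 × 2.684 × 17.4 × 5.1² = 607.4 kN/m.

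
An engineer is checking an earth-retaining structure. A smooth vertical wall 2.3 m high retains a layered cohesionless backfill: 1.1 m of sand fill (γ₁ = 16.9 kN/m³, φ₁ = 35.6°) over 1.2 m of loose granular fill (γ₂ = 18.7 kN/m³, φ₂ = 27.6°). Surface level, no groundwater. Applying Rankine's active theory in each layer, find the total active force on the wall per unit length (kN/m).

K_a1 = tan²(45°−35.6°/2) = 0.2641; K_a2 = tan²(45°−27.6°/2) = 0.3668.
Layer 1: σ at base = K_a1 γ₁ h₁ = 4.910 kPa; P₁ = ½×4.910×1.1 = 2.701.
Layer 2: σ_v at top = γ₁h₁ = 18.59; σ_h top = K_a2×18.59 = 6.818; σ_h base = K_a2×(18.59+18.7×1.2) = 15.05.
P₂ = ½(6.818+15.05)×1.2 = 13.12. Total P_a = 2.701+13.12 = 15.82 kN/m.

15.8 kN/m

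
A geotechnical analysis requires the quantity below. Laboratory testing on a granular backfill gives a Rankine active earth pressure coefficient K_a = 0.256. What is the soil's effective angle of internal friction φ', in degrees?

36.3°

K_a = tan²(45° − φ/2) ⇒ 45° − φ/2 = arctan(√0.256) = 26.84°.
φ = 2(45° − 26.84°) = 36.32°.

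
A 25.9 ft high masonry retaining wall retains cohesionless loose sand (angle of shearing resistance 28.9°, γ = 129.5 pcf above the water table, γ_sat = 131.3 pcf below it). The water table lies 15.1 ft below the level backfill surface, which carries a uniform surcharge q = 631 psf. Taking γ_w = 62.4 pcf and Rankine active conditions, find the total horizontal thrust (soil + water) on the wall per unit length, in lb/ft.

23200 lb/ft

K_a = tan²(45° − φ/2) = 0.3484.
γ' = 131.3 − 62.4 = 68.90 pcf. h₂ = H − d_w = 10.8 ft.
σ'_h: at surface K_a·q = 219.8; at WT K_a(q+γd_w) = 901.0; at base K_a(q+γd_w+γ'h₂) = 1160 psf.
P₁ = ½(219.8+901.0)×15.1 = 8462; P₂ = ½(901.0+1160)×10.8 = 11130; P_w = ½γ_w h₂² = 3639.
Total = 8462+11130+3639 = 23230 lb/ft.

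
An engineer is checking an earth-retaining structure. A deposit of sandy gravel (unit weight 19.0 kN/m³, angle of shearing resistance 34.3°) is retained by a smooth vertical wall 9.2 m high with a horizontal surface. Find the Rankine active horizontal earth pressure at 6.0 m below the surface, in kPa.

K_a = (1 − sin φ)/(1 + sin φ) = 0.2792.
σ_h = K_a γ z = 0.2792 × 19.0 × 6.0 = 31.82 kPa.

31.8 kPa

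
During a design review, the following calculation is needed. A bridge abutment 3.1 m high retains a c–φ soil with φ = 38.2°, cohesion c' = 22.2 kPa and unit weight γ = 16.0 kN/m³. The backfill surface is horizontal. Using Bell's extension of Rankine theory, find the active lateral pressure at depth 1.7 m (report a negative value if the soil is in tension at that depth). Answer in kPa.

K_a = (1 − sin φ)/(1 + sin φ) = 0.2358.
σ_a = K_a γ z − 2c√K_a = 0.2358×16.0×1.7 − 2×22.2×0.4856 = -15.15 kPa.

-15.1 kPa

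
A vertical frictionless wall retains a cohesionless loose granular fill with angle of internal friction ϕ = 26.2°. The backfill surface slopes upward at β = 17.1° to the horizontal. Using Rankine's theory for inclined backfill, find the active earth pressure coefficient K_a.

0.466

K_a = cos β · (cos β − √(cos²β − cos²φ)) / (cos β + √(cos²β − cos²φ)).
cos β = 0.9558, cos φ = 0.8973, √(cos²β − cos²φ) = 0.3293.
K_a = 0.9558 × (0.9558 − 0.3293)/(0.9558 + 0.3293) = 0.4659.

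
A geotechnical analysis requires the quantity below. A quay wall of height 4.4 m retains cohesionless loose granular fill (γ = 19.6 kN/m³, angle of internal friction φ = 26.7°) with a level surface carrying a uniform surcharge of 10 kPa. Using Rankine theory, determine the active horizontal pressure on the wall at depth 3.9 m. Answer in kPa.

K_a = (1 − sin φ)/(1 + sin φ) = 0.3800.
σ_v = γz + q = 19.6 × 3.9 + 10 = 86.44 kPa.
σ_h = K_a σ_v = 0.3800 × 86.44 = 32.84 kPa.

32.8 kPa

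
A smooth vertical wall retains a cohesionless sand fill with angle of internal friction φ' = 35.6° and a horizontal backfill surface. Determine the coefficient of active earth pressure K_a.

0.264

K_a = tan²(45° − φ/2) = tan²(27.20°) = 0.2641.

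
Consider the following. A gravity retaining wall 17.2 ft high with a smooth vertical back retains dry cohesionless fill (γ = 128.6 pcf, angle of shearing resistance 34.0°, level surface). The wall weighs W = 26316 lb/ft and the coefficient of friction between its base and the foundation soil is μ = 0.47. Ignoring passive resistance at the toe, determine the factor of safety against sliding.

K_a = tan²(45° − 34.0°/2) = 0.2827.
P_a = ½K_aγH² = 0.5×0.2827×128.6×17.2² = 5378 lb/ft, acting at H/3 = 5.733 ft above the base.
FS_sliding = μW / P_a = 0.47×26316 / 5378 = 2.300.

2.30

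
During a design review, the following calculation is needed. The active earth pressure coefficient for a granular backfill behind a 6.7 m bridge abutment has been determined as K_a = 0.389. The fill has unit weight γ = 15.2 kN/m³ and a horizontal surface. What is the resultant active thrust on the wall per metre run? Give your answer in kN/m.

133 kN/m

P = ½ K_a γ H² = 0.5 × 0.389 × 15.2 × 6.7² = 132.7 kN/m.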